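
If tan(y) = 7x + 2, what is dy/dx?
Apply d/dx to both sides, remembering that y depends on x. Each occurrence of y therefore brings in a y' = dy/dx via the chain rule.

With F(x, y) equal to the left-hand side minus the right, differentiate F term by term:
  d/dx[-7x] = -7
  d/dx[tan(y)] = y'(tan(y)^2 + 1)
  d/dx[-2] = 0
Adding these up, d/dx[F] = 0 becomes
  (-7) + (tan(y)^2 + 1)·y' = 0,
so isolating y',
  dy/dx = -(-7)/(tan(y)^2 + 1) = 7cos(y)^2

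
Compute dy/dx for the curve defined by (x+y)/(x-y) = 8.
Take d/dx of both sides. Since y is implicitly a function of x, the chain rule attaches a y' = dy/dx factor whenever we differentiate through y.

Set F(x, y) = (left side) − (right side), so the curve is F = 0. Differentiating each term of F:
  d/dx[(x + y)/(x - y)] = (y' + 1)/(x - y) + (x + y)(y' - 1)/(x - y)^2
  d/dx[-8] = 0

Collecting, the y'-free part is the partial derivative in x and the y' coefficient is the partial derivative in y:
  ∂F/∂x = 1/(x - y) - (x + y)/(x - y)^2
  ∂F/∂y = 1/(x - y) + (x + y)/(x - y)^2

so d/dx[F(x, y(x))] = ∂F/∂x + (∂F/∂y)·y' = 0. Rearranging,
  dy/dx = -(∂F/∂x)/(∂F/∂y) = -(1/(x - y) - (x + y)/(x - y)^2)/(1/(x - y) + (x + y)/(x - y)^2)
        = -(-2y/(x - y)^2)/(2x/(x - y)^2) = y/x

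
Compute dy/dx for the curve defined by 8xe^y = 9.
Differentiate the relation implicitly: treat y = y(x) and apply the chain rule, so every y-derivative picks up a y' = dy/dx factor.

With everything moved to the left-hand side, differentiate term by term:
  d/dx[8x·e^(y)] = 8x·y'·e^(y) + 8e^(y)
  d/dx[-9] = 0

Separating the contributions that come from x directly and those that come through y:
  without y':      8e^(y)
  multiplying y':  8x·e^(y)

so (8e^(y)) + (8x·e^(y))·y' = 0, and therefore
  dy/dx = -(8e^(y))/(8x·e^(y)) = -1/x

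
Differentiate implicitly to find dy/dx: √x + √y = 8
Take d/dx of both sides. Since y is implicitly a function of x, the chain rule attaches a y' = dy/dx factor whenever we differentiate through y.

Set F(x, y) = (left side) − (right side), so the curve is F = 0. Differentiating each term of F:
  d/dx[√(x)] = 1/(2√(x))
  d/dx[√(y)] = y'/(2√(y))
  d/dx[-8] = 0

Collecting, the y'-free part is the partial derivative in x and the y' coefficient is the partial derivative in y:
  ∂F/∂x = 1/(2√(x))
  ∂F/∂y = 1/(2√(y))

so d/dx[F(x, y(x))] = ∂F/∂x + (∂F/∂y)·y' = 0. Rearranging,
  dy/dx = -(∂F/∂x)/(∂F/∂y) = -(1/(2√(x)))/(1/(2√(y))) = -√(y)/√(x)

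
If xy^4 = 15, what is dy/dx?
Apply d/dx to both sides, remembering that y depends on x. Each occurrence of y therefore brings in a y' = dy/dx via the chain rule.

With F(x, y) equal to the left-hand side minus the right, differentiate F term by term:
  d/dx[xy^4] = 4xy^3·y' + y^4
  d/dx[-15] = 0
Adding these up, d/dx[F] = 0 becomes
  (y^4) + (4xy^3)·y' = 0,
so isolating y',
  dy/dx = -(y^4)/(4xy^3) = -y/(4x)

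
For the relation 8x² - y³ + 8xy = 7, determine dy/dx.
Take d/dx of both sides. Since y is implicitly a function of x, the chain rule attaches a y' = dy/dx factor whenever we differentiate through y.

Set F(x, y) = (left side) − (right side), so the curve is F = 0. Differentiating each term of F:
  d/dx[8x^2] = 16x
  d/dx[8xy] = 8x·y' + 8y
  d/dx[-y^3] = -3y^2·y'
  d/dx[-7] = 0

Collecting, the y'-free part is the partial derivative in x and the y' coefficient is the partial derivative in y:
  ∂F/∂x = 16x + 8y
  ∂F/∂y = 8x - 3y^2

so d/dx[F(x, y(x))] = ∂F/∂x + (∂F/∂y)·y' = 0. Rearranging,
  dy/dx = -(∂F/∂x)/(∂F/∂y) = -(16x + 8y)/(8x - 3y^2) = 8(-2x - y)/(8x - 3y^2)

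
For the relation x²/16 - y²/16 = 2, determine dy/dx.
Apply d/dx to both sides, remembering that y depends on x. Each occurrence of y therefore brings in a y' = dy/dx via the chain rule.

With F(x, y) equal to the left-hand side minus the right, differentiate F term by term:
  d/dx[x^2/16] = x/8
  d/dx[-y^2/16] = -y·y'/8
  d/dx[-2] = 0
Adding these up, d/dx[F] = 0 becomes
  (x/8) + (-y/8)·y' = 0,
so isolating y',
  dy/dx = -(x/8)/(-y/8) = x/y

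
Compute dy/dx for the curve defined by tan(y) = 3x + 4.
Take d/dx of both sides. Since y is implicitly a function of x, the chain rule attaches a y' = dy/dx factor whenever we differentiate through y.

Set F(x, y) = (left side) − (right side), so the curve is F = 0. Differentiating each term of F:
  d/dx[-3x] = -3
  d/dx[tan(y)] = y'(tan(y)^2 + 1)
  d/dx[-4] = 0

Collecting, the y'-free part is the partial derivative in x and the y' coefficient is the partial derivative in y:
  ∂F/∂x = -3
  ∂F/∂y = tan(y)^2 + 1

so d/dx[F(x, y(x))] = ∂F/∂x + (∂F/∂y)·y' = 0. Rearranging,
  dy/dx = -(∂F/∂x)/(∂F/∂y) = -(-3)/(tan(y)^2 + 1) = 3cos(y)^2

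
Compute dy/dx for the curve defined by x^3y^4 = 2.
Differentiate both sides with respect to x, treating y as y(x). By the chain rule, any term containing y contributes a factor of y' = dy/dx when we differentiate it.

Move every term to one side and write the relation as F(x, y) = 0. Term by term,
  d/dx[x^3y^4] = 4x^3y^3·y' + 3x^2y^4
  d/dx[-2] = 0

The pieces without y' make up ∂F/∂x and the coefficient of y' is ∂F/∂y:
  ∂F/∂x = 3x^2y^4,
  ∂F/∂y = 4x^3y^3.

Since d/dx[F] = ∂F/∂x + (∂F/∂y)·y' = 0, solve for y':
  (∂F/∂y)·y' = -∂F/∂x
  dy/dx = -(∂F/∂x)/(∂F/∂y) = -(3x^2y^4)/(4x^3y^3) = -3y/(4x)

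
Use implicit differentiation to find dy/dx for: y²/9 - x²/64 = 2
Differentiate the relation implicitly: treat y = y(x) and apply the chain rule, so every y-derivative picks up a y' = dy/dx factor.

With everything moved to the left-hand side, differentiate term by term:
  d/dx[-x^2/64] = -x/32
  d/dx[y^2/9] = 2y·y'/9
  d/dx[-2] = 0

Separating the contributions that come from x directly and those that come through y:
  without y':      -x/32
  multiplying y':  2y/9

so (-x/32) + (2y/9)·y' = 0, and therefore
  dy/dx = -(-x/32)/(2y/9) = 9x/(64y)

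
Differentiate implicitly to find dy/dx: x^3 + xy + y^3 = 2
Differentiate the relation implicitly: treat y = y(x) and apply the chain rule, so every y-derivative picks up a y' = dy/dx factor.

With everything moved to the left-hand side, differentiate term by term:
  d/dx[x^3] = 3x^2
  d/dx[xy] = x·y' + y
  d/dx[y^3] = 3y^2·y'
  d/dx[-2] = 0

Separating the contributions that come from x directly and those that come through y:
  without y':      3x^2 + y
  multiplying y':  x + 3y^2

so (3x^2 + y) + (x + 3y^2)·y' = 0, and therefore
  dy/dx = -(3x^2 + y)/(x + 3y^2) = (-3x^2 - y)/(x + 3y^2)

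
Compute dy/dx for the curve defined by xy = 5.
Take d/dx of both sides. Since y is implicitly a function of x, the chain rule attaches a y' = dy/dx factor whenever we differentiate through y.

Set F(x, y) = (left side) − (right side), so the curve is F = 0. Differentiating each term of F:
  d/dx[xy] = x·y' + y
  d/dx[-5] = 0

Collecting, the y'-free part is the partial derivative in x and the y' coefficient is the partial derivative in y:
  ∂F/∂x = y
  ∂F/∂y = x

so d/dx[F(x, y(x))] = ∂F/∂x + (∂F/∂y)·y' = 0. Rearranging,
  dy/dx = -(∂F/∂x)/(∂F/∂y) = -(y)/(x) = -y/x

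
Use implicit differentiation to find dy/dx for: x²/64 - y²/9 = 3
Take d/dx of both sides. Since y is implicitly a function of x, the chain rule attaches a y' = dy/dx factor whenever we differentiate through y.

Set F(x, y) = (left side) − (right side), so the curve is F = 0. Differentiating each term of F:
  d/dx[x^2/64] = x/32
  d/dx[-y^2/9] = -2y·y'/9
  d/dx[-3] = 0

Collecting, the y'-free part is the partial derivative in x and the y' coefficient is the partial derivative in y:
  ∂F/∂x = x/32
  ∂F/∂y = -2y/9

so d/dx[F(x, y(x))] = ∂F/∂x + (∂F/∂y)·y' = 0. Rearranging,
  dy/dx = -(∂F/∂x)/(∂F/∂y) = -(x/32)/(-2y/9) = 9x/(64y)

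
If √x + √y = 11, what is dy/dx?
Take d/dx of both sides. Since y is implicitly a function of x, the chain rule attaches a y' = dy/dx factor whenever we differentiate through y.

Set F(x, y) = (left side) − (right side), so the curve is F = 0. Differentiating each term of F:
  d/dx[√(x)] = 1/(2√(x))
  d/dx[√(y)] = y'/(2√(y))
  d/dx[-11] = 0

Collecting, the y'-free part is the partial derivative in x and the y' coefficient is the partial derivative in y:
  ∂F/∂x = 1/(2√(x))
  ∂F/∂y = 1/(2√(y))

so d/dx[F(x, y(x))] = ∂F/∂x + (∂F/∂y)·y' = 0. Rearranging,
  dy/dx = -(∂F/∂x)/(∂F/∂y) = -(1/(2√(x)))/(1/(2√(y))) = -√(y)/√(x)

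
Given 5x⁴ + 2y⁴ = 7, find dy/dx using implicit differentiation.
Differentiate the relation implicitly: treat y = y(x) and apply the chain rule, so every y-derivative picks up a y' = dy/dx factor.

With everything moved to the left-hand side, differentiate term by term:
  d/dx[5x^4] = 20x^3
  d/dx[2y^4] = 8y^3·y'
  d/dx[-7] = 0

Separating the contributions that come from x directly and those that come through y:
  without y':      20x^3
  multiplying y':  8y^3

so (20x^3) + (8y^3)·y' = 0, and therefore
  dy/dx = -(20x^3)/(8y^3) = -5x^3/(2y^3)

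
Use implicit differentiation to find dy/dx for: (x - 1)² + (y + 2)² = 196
Apply d/dx to both sides, remembering that y depends on x. Each occurrence of y therefore brings in a y' = dy/dx via the chain rule.

With F(x, y) equal to the left-hand side minus the right, differentiate F term by term:
  d/dx[(x - 1)^2] = 2x - 2
  d/dx[(y + 2)^2] = 2·y'(y + 2)
  d/dx[-196] = 0
Adding these up, d/dx[F] = 0 becomes
  (2x - 2) + (2y + 4)·y' = 0,
so isolating y',
  dy/dx = -(2x - 2)/(2y + 4) = (1 - x)/(y + 2)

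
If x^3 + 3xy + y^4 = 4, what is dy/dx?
Apply d/dx to both sides, remembering that y depends on x. Each occurrence of y therefore brings in a y' = dy/dx via the chain rule.

With F(x, y) equal to the left-hand side minus the right, differentiate F term by term:
  d/dx[x^3] = 3x^2
  d/dx[3xy] = 3x·y' + 3y
  d/dx[y^4] = 4y^3·y'
  d/dx[-4] = 0
Adding these up, d/dx[F] = 0 becomes
  (3x^2 + 3y) + (3x + 4y^3)·y' = 0,
so isolating y',
  dy/dx = -(3x^2 + 3y)/(3x + 4y^3) = 3(-x^2 - y)/(3x + 4y^3)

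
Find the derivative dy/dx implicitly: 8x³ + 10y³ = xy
Differentiate the relation implicitly: treat y = y(x) and apply the chain rule, so every y-derivative picks up a y' = dy/dx factor.

With everything moved to the left-hand side, differentiate term by term:
  d/dx[8x^3] = 24x^2
  d/dx[-xy] = -x·y' - y
  d/dx[10y^3] = 30y^2·y'

Separating the contributions that come from x directly and those that come through y:
  without y':      24x^2 - y
  multiplying y':  -x + 30y^2

so (24x^2 - y) + (-x + 30y^2)·y' = 0, and therefore
  dy/dx = -(24x^2 - y)/(-x + 30y^2) = (24x^2 - y)/(x - 30y^2)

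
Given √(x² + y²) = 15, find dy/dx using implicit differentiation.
Take d/dx of both sides. Since y is implicitly a function of x, the chain rule attaches a y' = dy/dx factor whenever we differentiate through y.

Set F(x, y) = (left side) − (right side), so the curve is F = 0. Differentiating each term of F:
  d/dx[√(x^2 + y^2)] = (x + y·y')/√(x^2 + y^2)
  d/dx[-15] = 0

Collecting, the y'-free part is the partial derivative in x and the y' coefficient is the partial derivative in y:
  ∂F/∂x = x/√(x^2 + y^2)
  ∂F/∂y = y/√(x^2 + y^2)

so d/dx[F(x, y(x))] = ∂F/∂x + (∂F/∂y)·y' = 0. Rearranging,
  dy/dx = -(∂F/∂x)/(∂F/∂y) = -(x/√(x^2 + y^2))/(y/√(x^2 + y^2)) = -x/y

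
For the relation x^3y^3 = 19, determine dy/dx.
Differentiate both sides with respect to x, treating y as y(x). By the chain rule, any term containing y contributes a factor of y' = dy/dx when we differentiate it.

Move every term to one side and write the relation as F(x, y) = 0. Term by term,
  d/dx[x^3y^3] = 3x^3y^2·y' + 3x^2y^3
  d/dx[-19] = 0

The pieces without y' make up ∂F/∂x and the coefficient of y' is ∂F/∂y:
  ∂F/∂x = 3x^2y^3,
  ∂F/∂y = 3x^3y^2.

Since d/dx[F] = ∂F/∂x + (∂F/∂y)·y' = 0, solve for y':
  (∂F/∂y)·y' = -∂F/∂x
  dy/dx = -(∂F/∂x)/(∂F/∂y) = -(3x^2y^3)/(3x^3y^2) = -y/x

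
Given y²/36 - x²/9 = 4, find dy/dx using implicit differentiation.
Differentiate both sides with respect to x, treating y as y(x). By the chain rule, any term containing y contributes a factor of y' = dy/dx when we differentiate it.

Move every term to one side and write the relation as F(x, y) = 0. Term by term,
  d/dx[-x^2/9] = -2x/9
  d/dx[y^2/36] = y·y'/18
  d/dx[-4] = 0

The pieces without y' make up ∂F/∂x and the coefficient of y' is ∂F/∂y:
  ∂F/∂x = -2x/9,
  ∂F/∂y = y/18.

Since d/dx[F] = ∂F/∂x + (∂F/∂y)·y' = 0, solve for y':
  (∂F/∂y)·y' = -∂F/∂x
  dy/dx = -(∂F/∂x)/(∂F/∂y) = -(-2x/9)/(y/18) = 4x/y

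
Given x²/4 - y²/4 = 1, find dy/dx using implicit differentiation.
Take d/dx of both sides. Since y is implicitly a function of x, the chain rule attaches a y' = dy/dx factor whenever we differentiate through y.

Set F(x, y) = (left side) − (right side), so the curve is F = 0. Differentiating each term of F:
  d/dx[x^2/4] = x/2
  d/dx[-y^2/4] = -y·y'/2
  d/dx[-1] = 0

Collecting, the y'-free part is the partial derivative in x and the y' coefficient is the partial derivative in y:
  ∂F/∂x = x/2
  ∂F/∂y = -y/2

so d/dx[F(x, y(x))] = ∂F/∂x + (∂F/∂y)·y' = 0. Rearranging,
  dy/dx = -(∂F/∂x)/(∂F/∂y) = -(x/2)/(-y/2) = x/y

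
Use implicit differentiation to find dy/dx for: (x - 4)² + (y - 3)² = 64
Differentiate both sides with respect to x, treating y as y(x). By the chain rule, any term containing y contributes a factor of y' = dy/dx when we differentiate it.

Move every term to one side and write the relation as F(x, y) = 0. Term by term,
  d/dx[(x - 4)^2] = 2x - 8
  d/dx[(y - 3)^2] = 2·y'(y - 3)
  d/dx[-64] = 0

The pieces without y' make up ∂F/∂x and the coefficient of y' is ∂F/∂y:
  ∂F/∂x = 2x - 8,
  ∂F/∂y = 2y - 6.

Since d/dx[F] = ∂F/∂x + (∂F/∂y)·y' = 0, solve for y':
  (∂F/∂y)·y' = -∂F/∂x
  dy/dx = -(∂F/∂x)/(∂F/∂y) = -(2x - 8)/(2y - 6) = (4 - x)/(y - 3)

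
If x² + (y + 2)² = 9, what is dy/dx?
Differentiate the relation implicitly: treat y = y(x) and apply the chain rule, so every y-derivative picks up a y' = dy/dx factor.

With everything moved to the left-hand side, differentiate term by term:
  d/dx[x^2] = 2x
  d/dx[(y + 2)^2] = 2·y'(y + 2)
  d/dx[-9] = 0

Separating the contributions that come from x directly and those that come through y:
  without y':      2x
  multiplying y':  2y + 4

so (2x) + (2y + 4)·y' = 0, and therefore
  dy/dx = -(2x)/(2y + 4) = -x/(y + 2)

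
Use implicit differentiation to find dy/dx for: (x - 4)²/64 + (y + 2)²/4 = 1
Differentiate both sides with respect to x, treating y as y(x). By the chain rule, any term containing y contributes a factor of y' = dy/dx when we differentiate it.

Move every term to one side and write the relation as F(x, y) = 0. Term by term,
  d/dx[(x - 4)^2/64] = x/32 - 1/8
  d/dx[(y + 2)^2/4] = y'(y + 2)/2
  d/dx[-1] = 0

The pieces without y' make up ∂F/∂x and the coefficient of y' is ∂F/∂y:
  ∂F/∂x = x/32 - 1/8,
  ∂F/∂y = y/2 + 1.

Since d/dx[F] = ∂F/∂x + (∂F/∂y)·y' = 0, solve for y':
  (∂F/∂y)·y' = -∂F/∂x
  dy/dx = -(∂F/∂x)/(∂F/∂y) = -(x/32 - 1/8)/(y/2 + 1)
        = -((x - 4)/32)/((y + 2)/2) = (4 - x)/(16(y + 2))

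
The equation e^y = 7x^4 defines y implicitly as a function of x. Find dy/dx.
Take d/dx of both sides. Since y is implicitly a function of x, the chain rule attaches a y' = dy/dx factor whenever we differentiate through y.

Set F(x, y) = (left side) − (right side), so the curve is F = 0. Differentiating each term of F:
  d/dx[-7x^4] = -28x^3
  d/dx[e^(y)] = y'·e^(y)

Collecting, the y'-free part is the partial derivative in x and the y' coefficient is the partial derivative in y:
  ∂F/∂x = -28x^3
  ∂F/∂y = e^(y)

so d/dx[F(x, y(x))] = ∂F/∂x + (∂F/∂y)·y' = 0. Rearranging,
  dy/dx = -(∂F/∂x)/(∂F/∂y) = -(-28x^3)/(e^(y)) = 28x^3e^(-y)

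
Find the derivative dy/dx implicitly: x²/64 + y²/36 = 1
Apply d/dx to both sides, remembering that y depends on x. Each occurrence of y therefore brings in a y' = dy/dx via the chain rule.

With F(x, y) equal to the left-hand side minus the right, differentiate F term by term:
  d/dx[x^2/64] = x/32
  d/dx[y^2/36] = y·y'/18
  d/dx[-1] = 0
Adding these up, d/dx[F] = 0 becomes
  (x/32) + (y/18)·y' = 0,
so isolating y',
  dy/dx = -(x/32)/(y/18) = -9x/(16y)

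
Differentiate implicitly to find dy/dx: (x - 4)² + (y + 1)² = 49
Take d/dx of both sides. Since y is implicitly a function of x, the chain rule attaches a y' = dy/dx factor whenever we differentiate through y.

Set F(x, y) = (left side) − (right side), so the curve is F = 0. Differentiating each term of F:
  d/dx[(x - 4)^2] = 2x - 8
  d/dx[(y + 1)^2] = 2·y'(y + 1)
  d/dx[-49] = 0

Collecting, the y'-free part is the partial derivative in x and the y' coefficient is the partial derivative in y:
  ∂F/∂x = 2x - 8
  ∂F/∂y = 2y + 2

so d/dx[F(x, y(x))] = ∂F/∂x + (∂F/∂y)·y' = 0. Rearranging,
  dy/dx = -(∂F/∂x)/(∂F/∂y) = -(2x - 8)/(2y + 2) = (4 - x)/(y + 1)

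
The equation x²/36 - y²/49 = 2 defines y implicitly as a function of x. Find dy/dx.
Take d/dx of both sides. Since y is implicitly a function of x, the chain rule attaches a y' = dy/dx factor whenever we differentiate through y.

Set F(x, y) = (left side) − (right side), so the curve is F = 0. Differentiating each term of F:
  d/dx[x^2/36] = x/18
  d/dx[-y^2/49] = -2y·y'/49
  d/dx[-2] = 0

Collecting, the y'-free part is the partial derivative in x and the y' coefficient is the partial derivative in y:
  ∂F/∂x = x/18
  ∂F/∂y = -2y/49

so d/dx[F(x, y(x))] = ∂F/∂x + (∂F/∂y)·y' = 0. Rearranging,
  dy/dx = -(∂F/∂x)/(∂F/∂y) = -(x/18)/(-2y/49) = 49x/(36y)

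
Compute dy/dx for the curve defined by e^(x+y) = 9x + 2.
Apply d/dx to both sides, remembering that y depends on x. Each occurrence of y therefore brings in a y' = dy/dx via the chain rule.

With F(x, y) equal to the left-hand side minus the right, differentiate F term by term:
  d/dx[-9x] = -9
  d/dx[e^(x + y)] = (y' + 1)·e^(x + y)
  d/dx[-2] = 0
Adding these up, d/dx[F] = 0 becomes
  (e^(x + y) - 9) + (e^(x + y))·y' = 0,
so isolating y',
  dy/dx = -(e^(x + y) - 9)/(e^(x + y)) = 9e^(-x - y) - 1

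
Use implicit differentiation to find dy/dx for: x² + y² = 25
Apply d/dx to both sides, remembering that y depends on x. Each occurrence of y therefore brings in a y' = dy/dx via the chain rule.

With F(x, y) equal to the left-hand side minus the right, differentiate F term by term:
  d/dx[x^2] = 2x
  d/dx[y^2] = 2y·y'
  d/dx[-25] = 0
Adding these up, d/dx[F] = 0 becomes
  (2x) + (2y)·y' = 0,
so isolating y',
  dy/dx = -(2x)/(2y) = -x/y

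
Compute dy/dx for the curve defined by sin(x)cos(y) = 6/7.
Apply d/dx to both sides, remembering that y depends on x. Each occurrence of y therefore brings in a y' = dy/dx via the chain rule.

With F(x, y) equal to the left-hand side minus the right, differentiate F term by term:
  d/dx[sin(x)·cos(y)] = -y'·sin(x)·sin(y) + cos(x)·cos(y)
  d/dx[-6/7] = 0
Adding these up, d/dx[F] = 0 becomes
  (cos(x)·cos(y)) + (-sin(x)·sin(y))·y' = 0,
so isolating y',
  dy/dx = -(cos(x)·cos(y))/(-sin(x)·sin(y)) = 1/(tan(x)·tan(y))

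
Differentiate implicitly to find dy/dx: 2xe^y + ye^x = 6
Apply d/dx to both sides, remembering that y depends on x. Each occurrence of y therefore brings in a y' = dy/dx via the chain rule.

With F(x, y) equal to the left-hand side minus the right, differentiate F term by term:
  d/dx[2x·e^(y)] = 2x·y'·e^(y) + 2e^(y)
  d/dx[y·e^(x)] = y·e^(x) + y'·e^(x)
  d/dx[-6] = 0
Adding these up, d/dx[F] = 0 becomes
  (y·e^(x) + 2e^(y)) + (2x·e^(y) + e^(x))·y' = 0,
so isolating y',
  dy/dx = -(y·e^(x) + 2e^(y))/(2x·e^(y) + e^(x)) = (-y·e^(x) - 2e^(y))/(2x·e^(y) + e^(x))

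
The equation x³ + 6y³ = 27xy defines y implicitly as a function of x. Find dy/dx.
Differentiate both sides with respect to x, treating y as y(x). By the chain rule, any term containing y contributes a factor of y' = dy/dx when we differentiate it.

Move every term to one side and write the relation as F(x, y) = 0. Term by term,
  d/dx[x^3] = 3x^2
  d/dx[-27xy] = -27x·y' - 27y
  d/dx[6y^3] = 18y^2·y'

The pieces without y' make up ∂F/∂x and the coefficient of y' is ∂F/∂y:
  ∂F/∂x = 3x^2 - 27y,
  ∂F/∂y = -27x + 18y^2.

Since d/dx[F] = ∂F/∂x + (∂F/∂y)·y' = 0, solve for y':
  (∂F/∂y)·y' = -∂F/∂x
  dy/dx = -(∂F/∂x)/(∂F/∂y) = -(3x^2 - 27y)/(-27x + 18y^2) = (x^2 - 9y)/(3(3x - 2y^2))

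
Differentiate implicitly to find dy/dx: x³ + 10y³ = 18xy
Differentiate both sides with respect to x, treating y as y(x). By the chain rule, any term containing y contributes a factor of y' = dy/dx when we differentiate it.

Move every term to one side and write the relation as F(x, y) = 0. Term by term,
  d/dx[x^3] = 3x^2
  d/dx[-18xy] = -18x·y' - 18y
  d/dx[10y^3] = 30y^2·y'

The pieces without y' make up ∂F/∂x and the coefficient of y' is ∂F/∂y:
  ∂F/∂x = 3x^2 - 18y,
  ∂F/∂y = -18x + 30y^2.

Since d/dx[F] = ∂F/∂x + (∂F/∂y)·y' = 0, solve for y':
  (∂F/∂y)·y' = -∂F/∂x
  dy/dx = -(∂F/∂x)/(∂F/∂y) = -(3x^2 - 18y)/(-18x + 30y^2) = (x^2 - 6y)/(2(3x - 5y^2))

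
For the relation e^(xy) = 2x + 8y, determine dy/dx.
Take d/dx of both sides. Since y is implicitly a function of x, the chain rule attaches a y' = dy/dx factor whenever we differentiate through y.

Set F(x, y) = (left side) − (right side), so the curve is F = 0. Differentiating each term of F:
  d/dx[-2x] = -2
  d/dx[-8y] = -8·y'
  d/dx[e^(xy)] = (x·y' + y)·e^(xy)

Collecting, the y'-free part is the partial derivative in x and the y' coefficient is the partial derivative in y:
  ∂F/∂x = y·e^(xy) - 2
  ∂F/∂y = x·e^(xy) - 8

so d/dx[F(x, y(x))] = ∂F/∂x + (∂F/∂y)·y' = 0. Rearranging,
  dy/dx = -(∂F/∂x)/(∂F/∂y) = -(y·e^(xy) - 2)/(x·e^(xy) - 8) = (-y·e^(xy) + 2)/(x·e^(xy) - 8)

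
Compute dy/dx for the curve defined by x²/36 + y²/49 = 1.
Differentiate the relation implicitly: treat y = y(x) and apply the chain rule, so every y-derivative picks up a y' = dy/dx factor.

With everything moved to the left-hand side, differentiate term by term:
  d/dx[x^2/36] = x/18
  d/dx[y^2/49] = 2y·y'/49
  d/dx[-1] = 0

Separating the contributions that come from x directly and those that come through y:
  without y':      x/18
  multiplying y':  2y/49

so (x/18) + (2y/49)·y' = 0, and therefore
  dy/dx = -(x/18)/(2y/49) = -49x/(36y)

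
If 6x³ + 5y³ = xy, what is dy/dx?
Take d/dx of both sides. Since y is implicitly a function of x, the chain rule attaches a y' = dy/dx factor whenever we differentiate through y.

Set F(x, y) = (left side) − (right side), so the curve is F = 0. Differentiating each term of F:
  d/dx[6x^3] = 18x^2
  d/dx[-xy] = -x·y' - y
  d/dx[5y^3] = 15y^2·y'

Collecting, the y'-free part is the partial derivative in x and the y' coefficient is the partial derivative in y:
  ∂F/∂x = 18x^2 - y
  ∂F/∂y = -x + 15y^2

so d/dx[F(x, y(x))] = ∂F/∂x + (∂F/∂y)·y' = 0. Rearranging,
  dy/dx = -(∂F/∂x)/(∂F/∂y) = -(18x^2 - y)/(-x + 15y^2) = (18x^2 - y)/(x - 15y^2)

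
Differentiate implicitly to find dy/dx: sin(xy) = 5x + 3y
Differentiate the relation implicitly: treat y = y(x) and apply the chain rule, so every y-derivative picks up a y' = dy/dx factor.

With everything moved to the left-hand side, differentiate term by term:
  d/dx[-5x] = -5
  d/dx[-3y] = -3·y'
  d/dx[sin(xy)] = (x·y' + y)·cos(xy)

Separating the contributions that come from x directly and those that come through y:
  without y':      y·cos(xy) - 5
  multiplying y':  x·cos(xy) - 3

so (y·cos(xy) - 5) + (x·cos(xy) - 3)·y' = 0, and therefore
  dy/dx = -(y·cos(xy) - 5)/(x·cos(xy) - 3) = (-y·cos(xy) + 5)/(x·cos(xy) - 3)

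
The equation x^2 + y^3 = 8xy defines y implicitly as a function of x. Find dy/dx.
Differentiate both sides with respect to x, treating y as y(x). By the chain rule, any term containing y contributes a factor of y' = dy/dx when we differentiate it.

Move every term to one side and write the relation as F(x, y) = 0. Term by term,
  d/dx[x^2] = 2x
  d/dx[-8xy] = -8x·y' - 8y
  d/dx[y^3] = 3y^2·y'

The pieces without y' make up ∂F/∂x and the coefficient of y' is ∂F/∂y:
  ∂F/∂x = 2x - 8y,
  ∂F/∂y = -8x + 3y^2.

Since d/dx[F] = ∂F/∂x + (∂F/∂y)·y' = 0, solve for y':
  (∂F/∂y)·y' = -∂F/∂x
  dy/dx = -(∂F/∂x)/(∂F/∂y) = -(2x - 8y)/(-8x + 3y^2) = 2(x - 4y)/(8x - 3y^2)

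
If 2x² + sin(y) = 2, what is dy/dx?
Take d/dx of both sides. Since y is implicitly a function of x, the chain rule attaches a y' = dy/dx factor whenever we differentiate through y.

Set F(x, y) = (left side) − (right side), so the curve is F = 0. Differentiating each term of F:
  d/dx[2x^2] = 4x
  d/dx[sin(y)] = y'·cos(y)
  d/dx[-2] = 0

Collecting, the y'-free part is the partial derivative in x and the y' coefficient is the partial derivative in y:
  ∂F/∂x = 4x
  ∂F/∂y = cos(y)

so d/dx[F(x, y(x))] = ∂F/∂x + (∂F/∂y)·y' = 0. Rearranging,
  dy/dx = -(∂F/∂x)/(∂F/∂y) = -(4x)/(cos(y)) = -4x/cos(y)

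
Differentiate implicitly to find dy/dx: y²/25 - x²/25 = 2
Apply d/dx to both sides, remembering that y depends on x. Each occurrence of y therefore brings in a y' = dy/dx via the chain rule.

With F(x, y) equal to the left-hand side minus the right, differentiate F term by term:
  d/dx[-x^2/25] = -2x/25
  d/dx[y^2/25] = 2y·y'/25
  d/dx[-2] = 0
Adding these up, d/dx[F] = 0 becomes
  (-2x/25) + (2y/25)·y' = 0,
so isolating y',
  dy/dx = -(-2x/25)/(2y/25) = x/y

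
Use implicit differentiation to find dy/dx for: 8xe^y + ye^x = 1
Apply d/dx to both sides, remembering that y depends on x. Each occurrence of y therefore brings in a y' = dy/dx via the chain rule.

With F(x, y) equal to the left-hand side minus the right, differentiate F term by term:
  d/dx[8x·e^(y)] = 8x·y'·e^(y) + 8e^(y)
  d/dx[y·e^(x)] = y·e^(x) + y'·e^(x)
  d/dx[-1] = 0
Adding these up, d/dx[F] = 0 becomes
  (y·e^(x) + 8e^(y)) + (8x·e^(y) + e^(x))·y' = 0,
so isolating y',
  dy/dx = -(y·e^(x) + 8e^(y))/(8x·e^(y) + e^(x)) = (-y·e^(x) - 8e^(y))/(8x·e^(y) + e^(x))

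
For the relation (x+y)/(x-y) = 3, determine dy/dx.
Differentiate the relation implicitly: treat y = y(x) and apply the chain rule, so every y-derivative picks up a y' = dy/dx factor.

With everything moved to the left-hand side, differentiate term by term:
  d/dx[(x + y)/(x - y)] = (y' + 1)/(x - y) + (x + y)(y' - 1)/(x - y)^2
  d/dx[-3] = 0

Separating the contributions that come from x directly and those that come through y:
  without y':      1/(x - y) - (x + y)/(x - y)^2
  multiplying y':  1/(x - y) + (x + y)/(x - y)^2

so (1/(x - y) - (x + y)/(x - y)^2) + (1/(x - y) + (x + y)/(x - y)^2)·y' = 0, and therefore
  dy/dx = -(1/(x - y) - (x + y)/(x - y)^2)/(1/(x - y) + (x + y)/(x - y)^2)
        = -(-2y/(x - y)^2)/(2x/(x - y)^2) = y/x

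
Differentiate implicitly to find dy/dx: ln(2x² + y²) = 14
Apply d/dx to both sides, remembering that y depends on x. Each occurrence of y therefore brings in a y' = dy/dx via the chain rule.

With F(x, y) equal to the left-hand side minus the right, differentiate F term by term:
  d/dx[ln(2x^2 + y^2)] = (4x + 2y·y')/(2x^2 + y^2)
  d/dx[-14] = 0
Adding these up, d/dx[F] = 0 becomes
  (4x/(2x^2 + y^2)) + (2y/(2x^2 + y^2))·y' = 0,
so isolating y',
  dy/dx = -(4x/(2x^2 + y^2))/(2y/(2x^2 + y^2)) = -2x/y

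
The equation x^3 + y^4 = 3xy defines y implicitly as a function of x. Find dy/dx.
Apply d/dx to both sides, remembering that y depends on x. Each occurrence of y therefore brings in a y' = dy/dx via the chain rule.

With F(x, y) equal to the left-hand side minus the right, differentiate F term by term:
  d/dx[x^3] = 3x^2
  d/dx[-3xy] = -3x·y' - 3y
  d/dx[y^4] = 4y^3·y'
Adding these up, d/dx[F] = 0 becomes
  (3x^2 - 3y) + (-3x + 4y^3)·y' = 0,
so isolating y',
  dy/dx = -(3x^2 - 3y)/(-3x + 4y^3) = 3(x^2 - y)/(3x - 4y^3)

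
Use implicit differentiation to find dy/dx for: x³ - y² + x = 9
Apply d/dx to both sides, remembering that y depends on x. Each occurrence of y therefore brings in a y' = dy/dx via the chain rule.

With F(x, y) equal to the left-hand side minus the right, differentiate F term by term:
  d/dx[x^3] = 3x^2
  d/dx[x] = 1
  d/dx[-y^2] = -2y·y'
  d/dx[-9] = 0
Adding these up, d/dx[F] = 0 becomes
  (3x^2 + 1) + (-2y)·y' = 0,
so isolating y',
  dy/dx = -(3x^2 + 1)/(-2y) = (3x^2 + 1)/(2y)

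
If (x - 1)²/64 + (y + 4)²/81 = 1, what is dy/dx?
Differentiate both sides with respect to x, treating y as y(x). By the chain rule, any term containing y contributes a factor of y' = dy/dx when we differentiate it.

Move every term to one side and write the relation as F(x, y) = 0. Term by term,
  d/dx[(x - 1)^2/64] = x/32 - 1/32
  d/dx[(y + 4)^2/81] = 2·y'(y + 4)/81
  d/dx[-1] = 0

The pieces without y' make up ∂F/∂x and the coefficient of y' is ∂F/∂y:
  ∂F/∂x = x/32 - 1/32,
  ∂F/∂y = 2y/81 + 8/81.

Since d/dx[F] = ∂F/∂x + (∂F/∂y)·y' = 0, solve for y':
  (∂F/∂y)·y' = -∂F/∂x
  dy/dx = -(∂F/∂x)/(∂F/∂y) = -(x/32 - 1/32)/(2y/81 + 8/81)
        = -((x - 1)/32)/(2(y + 4)/81) = 81(1 - x)/(64(y + 4))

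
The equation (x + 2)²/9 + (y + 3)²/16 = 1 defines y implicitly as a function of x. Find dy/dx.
Differentiate both sides with respect to x, treating y as y(x). By the chain rule, any term containing y contributes a factor of y' = dy/dx when we differentiate it.

Move every term to one side and write the relation as F(x, y) = 0. Term by term,
  d/dx[(x + 2)^2/9] = 2x/9 + 4/9
  d/dx[(y + 3)^2/16] = y'(y + 3)/8
  d/dx[-1] = 0

The pieces without y' make up ∂F/∂x and the coefficient of y' is ∂F/∂y:
  ∂F/∂x = 2x/9 + 4/9,
  ∂F/∂y = y/8 + 3/8.

Since d/dx[F] = ∂F/∂x + (∂F/∂y)·y' = 0, solve for y':
  (∂F/∂y)·y' = -∂F/∂x
  dy/dx = -(∂F/∂x)/(∂F/∂y) = -(2x/9 + 4/9)/(y/8 + 3/8)
        = -(2(x + 2)/9)/((y + 3)/8) = 16(-x - 2)/(9(y + 3))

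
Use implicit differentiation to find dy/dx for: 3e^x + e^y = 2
Differentiate the relation implicitly: treat y = y(x) and apply the chain rule, so every y-derivative picks up a y' = dy/dx factor.

With everything moved to the left-hand side, differentiate term by term:
  d/dx[3e^(x)] = 3e^(x)
  d/dx[e^(y)] = y'·e^(y)
  d/dx[-2] = 0

Separating the contributions that come from x directly and those that come through y:
  without y':      3e^(x)
  multiplying y':  e^(y)

so (3e^(x)) + (e^(y))·y' = 0, and therefore
  dy/dx = -(3e^(x))/(e^(y)) = -3e^(x - y)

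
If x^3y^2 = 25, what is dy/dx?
Apply d/dx to both sides, remembering that y depends on x. Each occurrence of y therefore brings in a y' = dy/dx via the chain rule.

With F(x, y) equal to the left-hand side minus the right, differentiate F term by term:
  d/dx[x^3y^2] = 2x^3y·y' + 3x^2y^2
  d/dx[-25] = 0
Adding these up, d/dx[F] = 0 becomes
  (3x^2y^2) + (2x^3y)·y' = 0,
so isolating y',
  dy/dx = -(3x^2y^2)/(2x^3y) = -3y/(2x)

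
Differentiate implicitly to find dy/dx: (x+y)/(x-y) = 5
Differentiate both sides with respect to x, treating y as y(x). By the chain rule, any term containing y contributes a factor of y' = dy/dx when we differentiate it.

Move every term to one side and write the relation as F(x, y) = 0. Term by term,
  d/dx[(x + y)/(x - y)] = (y' + 1)/(x - y) + (x + y)(y' - 1)/(x - y)^2
  d/dx[-5] = 0

The pieces without y' make up ∂F/∂x and the coefficient of y' is ∂F/∂y:
  ∂F/∂x = 1/(x - y) - (x + y)/(x - y)^2,
  ∂F/∂y = 1/(x - y) + (x + y)/(x - y)^2.

Since d/dx[F] = ∂F/∂x + (∂F/∂y)·y' = 0, solve for y':
  (∂F/∂y)·y' = -∂F/∂x
  dy/dx = -(∂F/∂x)/(∂F/∂y) = -(1/(x - y) - (x + y)/(x - y)^2)/(1/(x - y) + (x + y)/(x - y)^2)
        = -(-2y/(x - y)^2)/(2x/(x - y)^2) = y/x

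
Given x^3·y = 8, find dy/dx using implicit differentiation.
Apply d/dx to both sides, remembering that y depends on x. Each occurrence of y therefore brings in a y' = dy/dx via the chain rule.

With F(x, y) equal to the left-hand side minus the right, differentiate F term by term:
  d/dx[x^3y] = x^3·y' + 3x^2y
  d/dx[-8] = 0
Adding these up, d/dx[F] = 0 becomes
  (3x^2y) + (x^3)·y' = 0,
so isolating y',
  dy/dx = -(3x^2y)/(x^3) = -3y/x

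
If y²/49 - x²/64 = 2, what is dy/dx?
Differentiate both sides with respect to x, treating y as y(x). By the chain rule, any term containing y contributes a factor of y' = dy/dx when we differentiate it.

Move every term to one side and write the relation as F(x, y) = 0. Term by term,
  d/dx[-x^2/64] = -x/32
  d/dx[y^2/49] = 2y·y'/49
  d/dx[-2] = 0

The pieces without y' make up ∂F/∂x and the coefficient of y' is ∂F/∂y:
  ∂F/∂x = -x/32,
  ∂F/∂y = 2y/49.

Since d/dx[F] = ∂F/∂x + (∂F/∂y)·y' = 0, solve for y':
  (∂F/∂y)·y' = -∂F/∂x
  dy/dx = -(∂F/∂x)/(∂F/∂y) = -(-x/32)/(2y/49) = 49x/(64y)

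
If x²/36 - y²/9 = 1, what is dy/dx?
Take d/dx of both sides. Since y is implicitly a function of x, the chain rule attaches a y' = dy/dx factor whenever we differentiate through y.

Set F(x, y) = (left side) − (right side), so the curve is F = 0. Differentiating each term of F:
  d/dx[x^2/36] = x/18
  d/dx[-y^2/9] = -2y·y'/9
  d/dx[-1] = 0

Collecting, the y'-free part is the partial derivative in x and the y' coefficient is the partial derivative in y:
  ∂F/∂x = x/18
  ∂F/∂y = -2y/9

so d/dx[F(x, y(x))] = ∂F/∂x + (∂F/∂y)·y' = 0. Rearranging,
  dy/dx = -(∂F/∂x)/(∂F/∂y) = -(x/18)/(-2y/9) = x/(4y)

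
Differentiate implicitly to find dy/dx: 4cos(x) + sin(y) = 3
Differentiate the relation implicitly: treat y = y(x) and apply the chain rule, so every y-derivative picks up a y' = dy/dx factor.

With everything moved to the left-hand side, differentiate term by term:
  d/dx[sin(y)] = y'·cos(y)
  d/dx[4cos(x)] = -4sin(x)
  d/dx[-3] = 0

Separating the contributions that come from x directly and those that come through y:
  without y':      -4sin(x)
  multiplying y':  cos(y)

so (-4sin(x)) + (cos(y))·y' = 0, and therefore
  dy/dx = -(-4sin(x))/(cos(y)) = 4sin(x)/cos(y)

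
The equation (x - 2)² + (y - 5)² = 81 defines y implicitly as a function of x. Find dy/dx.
Apply d/dx to both sides, remembering that y depends on x. Each occurrence of y therefore brings in a y' = dy/dx via the chain rule.

With F(x, y) equal to the left-hand side minus the right, differentiate F term by term:
  d/dx[(x - 2)^2] = 2x - 4
  d/dx[(y - 5)^2] = 2·y'(y - 5)
  d/dx[-81] = 0
Adding these up, d/dx[F] = 0 becomes
  (2x - 4) + (2y - 10)·y' = 0,
so isolating y',
  dy/dx = -(2x - 4)/(2y - 10) = (2 - x)/(y - 5)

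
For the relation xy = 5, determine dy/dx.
Differentiate the relation implicitly: treat y = y(x) and apply the chain rule, so every y-derivative picks up a y' = dy/dx factor.

With everything moved to the left-hand side, differentiate term by term:
  d/dx[xy] = x·y' + y
  d/dx[-5] = 0

Separating the contributions that come from x directly and those that come through y:
  without y':      y
  multiplying y':  x

so (y) + (x)·y' = 0, and therefore
  dy/dx = -(y)/(x) = -y/x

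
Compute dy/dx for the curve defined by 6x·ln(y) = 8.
Apply d/dx to both sides, remembering that y depends on x. Each occurrence of y therefore brings in a y' = dy/dx via the chain rule.

With F(x, y) equal to the left-hand side minus the right, differentiate F term by term:
  d/dx[6x·ln(y)] = 6x·y'/y + 6ln(y)
  d/dx[-8] = 0
Adding these up, d/dx[F] = 0 becomes
  (6ln(y)) + (6x/y)·y' = 0,
so isolating y',
  dy/dx = -(6ln(y))/(6x/y) = -y·ln(y)/x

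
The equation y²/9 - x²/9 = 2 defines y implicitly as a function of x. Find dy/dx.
Take d/dx of both sides. Since y is implicitly a function of x, the chain rule attaches a y' = dy/dx factor whenever we differentiate through y.

Set F(x, y) = (left side) − (right side), so the curve is F = 0. Differentiating each term of F:
  d/dx[-x^2/9] = -2x/9
  d/dx[y^2/9] = 2y·y'/9
  d/dx[-2] = 0

Collecting, the y'-free part is the partial derivative in x and the y' coefficient is the partial derivative in y:
  ∂F/∂x = -2x/9
  ∂F/∂y = 2y/9

so d/dx[F(x, y(x))] = ∂F/∂x + (∂F/∂y)·y' = 0. Rearranging,
  dy/dx = -(∂F/∂x)/(∂F/∂y) = -(-2x/9)/(2y/9) = x/y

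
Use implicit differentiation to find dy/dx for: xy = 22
Differentiate both sides with respect to x, treating y as y(x). By the chain rule, any term containing y contributes a factor of y' = dy/dx when we differentiate it.

Move every term to one side and write the relation as F(x, y) = 0. Term by term,
  d/dx[xy] = x·y' + y
  d/dx[-22] = 0

The pieces without y' make up ∂F/∂x and the coefficient of y' is ∂F/∂y:
  ∂F/∂x = y,
  ∂F/∂y = x.

Since d/dx[F] = ∂F/∂x + (∂F/∂y)·y' = 0, solve for y':
  (∂F/∂y)·y' = -∂F/∂x
  dy/dx = -(∂F/∂x)/(∂F/∂y) = -(y)/(x) = -y/x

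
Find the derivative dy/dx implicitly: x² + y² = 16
Differentiate the relation implicitly: treat y = y(x) and apply the chain rule, so every y-derivative picks up a y' = dy/dx factor.

With everything moved to the left-hand side, differentiate term by term:
  d/dx[x^2] = 2x
  d/dx[y^2] = 2y·y'
  d/dx[-16] = 0

Separating the contributions that come from x directly and those that come through y:
  without y':      2x
  multiplying y':  2y

so (2x) + (2y)·y' = 0, and therefore
  dy/dx = -(2x)/(2y) = -x/y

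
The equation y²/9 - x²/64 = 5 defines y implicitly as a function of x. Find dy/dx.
Take d/dx of both sides. Since y is implicitly a function of x, the chain rule attaches a y' = dy/dx factor whenever we differentiate through y.

Set F(x, y) = (left side) − (right side), so the curve is F = 0. Differentiating each term of F:
  d/dx[-x^2/64] = -x/32
  d/dx[y^2/9] = 2y·y'/9
  d/dx[-5] = 0

Collecting, the y'-free part is the partial derivative in x and the y' coefficient is the partial derivative in y:
  ∂F/∂x = -x/32
  ∂F/∂y = 2y/9

so d/dx[F(x, y(x))] = ∂F/∂x + (∂F/∂y)·y' = 0. Rearranging,
  dy/dx = -(∂F/∂x)/(∂F/∂y) = -(-x/32)/(2y/9) = 9x/(64y)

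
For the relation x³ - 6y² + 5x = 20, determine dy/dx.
Differentiate the relation implicitly: treat y = y(x) and apply the chain rule, so every y-derivative picks up a y' = dy/dx factor.

With everything moved to the left-hand side, differentiate term by term:
  d/dx[x^3] = 3x^2
  d/dx[5x] = 5
  d/dx[-6y^2] = -12y·y'
  d/dx[-20] = 0

Separating the contributions that come from x directly and those that come through y:
  without y':      3x^2 + 5
  multiplying y':  -12y

so (3x^2 + 5) + (-12y)·y' = 0, and therefore
  dy/dx = -(3x^2 + 5)/(-12y) = (3x^2 + 5)/(12y)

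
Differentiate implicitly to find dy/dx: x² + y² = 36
Apply d/dx to both sides, remembering that y depends on x. Each occurrence of y therefore brings in a y' = dy/dx via the chain rule.

With F(x, y) equal to the left-hand side minus the right, differentiate F term by term:
  d/dx[x^2] = 2x
  d/dx[y^2] = 2y·y'
  d/dx[-36] = 0
Adding these up, d/dx[F] = 0 becomes
  (2x) + (2y)·y' = 0,
so isolating y',
  dy/dx = -(2x)/(2y) = -x/y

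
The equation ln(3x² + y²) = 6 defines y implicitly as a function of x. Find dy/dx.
Differentiate both sides with respect to x, treating y as y(x). By the chain rule, any term containing y contributes a factor of y' = dy/dx when we differentiate it.

Move every term to one side and write the relation as F(x, y) = 0. Term by term,
  d/dx[ln(3x^2 + y^2)] = (6x + 2y·y')/(3x^2 + y^2)
  d/dx[-6] = 0

The pieces without y' make up ∂F/∂x and the coefficient of y' is ∂F/∂y:
  ∂F/∂x = 6x/(3x^2 + y^2),
  ∂F/∂y = 2y/(3x^2 + y^2).

Since d/dx[F] = ∂F/∂x + (∂F/∂y)·y' = 0, solve for y':
  (∂F/∂y)·y' = -∂F/∂x
  dy/dx = -(∂F/∂x)/(∂F/∂y) = -(6x/(3x^2 + y^2))/(2y/(3x^2 + y^2)) = -3x/y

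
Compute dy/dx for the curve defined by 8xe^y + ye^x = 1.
Differentiate the relation implicitly: treat y = y(x) and apply the chain rule, so every y-derivative picks up a y' = dy/dx factor.

With everything moved to the left-hand side, differentiate term by term:
  d/dx[8x·e^(y)] = 8x·y'·e^(y) + 8e^(y)
  d/dx[y·e^(x)] = y·e^(x) + y'·e^(x)
  d/dx[-1] = 0

Separating the contributions that come from x directly and those that come through y:
  without y':      y·e^(x) + 8e^(y)
  multiplying y':  8x·e^(y) + e^(x)

so (y·e^(x) + 8e^(y)) + (8x·e^(y) + e^(x))·y' = 0, and therefore
  dy/dx = -(y·e^(x) + 8e^(y))/(8x·e^(y) + e^(x)) = (-y·e^(x) - 8e^(y))/(8x·e^(y) + e^(x))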